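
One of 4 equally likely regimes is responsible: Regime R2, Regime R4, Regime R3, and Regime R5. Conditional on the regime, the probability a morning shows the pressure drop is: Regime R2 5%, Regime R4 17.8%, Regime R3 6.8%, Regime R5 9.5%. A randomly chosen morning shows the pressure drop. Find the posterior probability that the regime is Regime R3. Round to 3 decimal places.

0.174

Since the prior is uniform, the posterior is proportional to the likelihood:
  Regime R2: 0.05
  Regime R4: 0.178
  Regime R3: 0.068
  Regime R5: 0.095
Total = 0.391.
P(Regime R3 | evidence) = 0.068 / 0.391 ≈ 0.174.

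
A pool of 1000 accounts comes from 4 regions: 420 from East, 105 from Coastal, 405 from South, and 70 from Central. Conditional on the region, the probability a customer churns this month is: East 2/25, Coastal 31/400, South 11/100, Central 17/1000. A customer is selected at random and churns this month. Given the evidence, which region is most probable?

South

By Bayes' rule, posterior ∝ prior × likelihood:
  East: 0.42 × 0.08 = 0.0336
  Coastal: 0.105 × 0.0775 = 0.0081375
  South: 0.405 × 0.11 = 0.04455
  Central: 0.07 × 0.017 = 0.00119
Normalizing constant = 0.0874775.
Largest term belongs to South, so South is most probable.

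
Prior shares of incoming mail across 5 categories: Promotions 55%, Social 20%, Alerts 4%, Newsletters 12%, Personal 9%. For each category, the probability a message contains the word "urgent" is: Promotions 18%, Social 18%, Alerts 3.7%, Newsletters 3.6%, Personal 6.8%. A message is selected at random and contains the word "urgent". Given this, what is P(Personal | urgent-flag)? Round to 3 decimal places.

0.042

Unnormalized posteriors (prior × likelihood):
  Promotions: 0.55 × 0.18 = 0.099
  Social: 0.2 × 0.18 = 0.036
  Alerts: 0.04 × 0.037 = 0.00148
  Newsletters: 0.12 × 0.036 = 0.00432
  Personal: 0.09 × 0.068 = 0.00612
Sum = 0.14692.
P(Personal | evidence) = 0.00612 / 0.14692 ≈ 0.042.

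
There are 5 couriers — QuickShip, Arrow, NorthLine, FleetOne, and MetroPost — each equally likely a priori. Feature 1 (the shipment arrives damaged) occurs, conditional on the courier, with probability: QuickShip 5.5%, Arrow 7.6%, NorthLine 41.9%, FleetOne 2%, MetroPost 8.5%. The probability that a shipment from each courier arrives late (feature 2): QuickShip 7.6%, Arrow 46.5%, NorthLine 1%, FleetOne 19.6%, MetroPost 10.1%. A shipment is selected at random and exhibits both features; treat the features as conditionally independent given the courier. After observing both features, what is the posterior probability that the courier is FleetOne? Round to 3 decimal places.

Since the prior is uniform, the posterior is proportional to the likelihood:
  QuickShip: 0.055 × 0.076 = 0.00418
  Arrow: 0.076 × 0.465 = 0.03534
  NorthLine: 0.419 × 0.01 = 0.00419
  FleetOne: 0.02 × 0.196 = 0.00392
  MetroPost: 0.085 × 0.101 = 0.008585
Sum = 0.056215.
P(FleetOne | evidence) = 0.00392 / 0.056215 ≈ 0.070.

0.070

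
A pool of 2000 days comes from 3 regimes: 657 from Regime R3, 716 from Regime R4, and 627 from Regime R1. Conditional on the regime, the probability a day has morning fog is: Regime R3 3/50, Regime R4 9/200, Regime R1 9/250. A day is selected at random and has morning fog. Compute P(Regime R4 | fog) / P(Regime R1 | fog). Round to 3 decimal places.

1.427

Prior × likelihood for each hypothesis:
  Regime R3: 0.3285 × 0.06 = 0.01971
  Regime R4: 0.358 × 0.045 = 0.01611
  Regime R1: 0.3135 × 0.036 = 0.011286
Total = 0.047106.
The ratio is 0.01611 / 0.011286 (the normalizer cancels) = 1.427.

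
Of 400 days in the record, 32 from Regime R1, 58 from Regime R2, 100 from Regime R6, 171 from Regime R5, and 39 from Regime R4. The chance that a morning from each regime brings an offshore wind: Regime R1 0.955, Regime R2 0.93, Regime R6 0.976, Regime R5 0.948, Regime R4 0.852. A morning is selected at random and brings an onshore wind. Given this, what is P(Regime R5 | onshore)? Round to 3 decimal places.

Taking complements, P(onshore | each) = Regime R1 0.045, Regime R2 0.07, Regime R6 0.024, Regime R5 0.052, Regime R4 0.148.
Unnormalized posteriors (prior × likelihood):
  Regime R1: 0.08 × 0.045 = 0.0036
  Regime R2: 0.145 × 0.07 = 0.01015
  Regime R6: 0.25 × 0.024 = 0.006
  Regime R5: 0.4275 × 0.052 = 0.02223
  Regime R4: 0.0975 × 0.148 = 0.01443
Total = 0.05641.
P(Regime R5 | evidence) = 0.02223 / 0.05641 ≈ 0.394.

0.394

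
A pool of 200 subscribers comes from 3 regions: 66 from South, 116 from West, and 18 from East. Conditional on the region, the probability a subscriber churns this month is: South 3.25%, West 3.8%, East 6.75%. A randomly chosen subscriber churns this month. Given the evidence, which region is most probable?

By Bayes' rule, posterior ∝ prior × likelihood:
  South: 0.33 × 0.0325 = 0.010725
  West: 0.58 × 0.038 = 0.02204
  East: 0.09 × 0.0675 = 0.006075
Sum = 0.03884.
Largest term belongs to West, so West is most probable.

West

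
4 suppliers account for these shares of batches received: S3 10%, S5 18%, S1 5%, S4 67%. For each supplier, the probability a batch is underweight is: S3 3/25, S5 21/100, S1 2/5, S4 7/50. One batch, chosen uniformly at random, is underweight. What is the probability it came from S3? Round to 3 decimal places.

Prior × likelihood for each hypothesis:
  S3: 0.1 × 0.12 = 0.012
  S5: 0.18 × 0.21 = 0.0378
  S1: 0.05 × 0.4 = 0.02
  S4: 0.67 × 0.14 = 0.0938
Total = 0.1636.
P(S3 | evidence) = 0.012 / 0.1636 ≈ 0.073.

0.073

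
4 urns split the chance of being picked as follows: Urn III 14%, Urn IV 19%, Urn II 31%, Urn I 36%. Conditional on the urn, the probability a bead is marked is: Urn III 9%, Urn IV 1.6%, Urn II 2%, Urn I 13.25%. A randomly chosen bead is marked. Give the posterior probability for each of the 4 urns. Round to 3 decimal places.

Urn III 0.181, Urn IV 0.044, Urn II 0.089, Urn I 0.686

Prior × likelihood for each hypothesis:
  Urn III: 0.14 × 0.09 = 0.0126
  Urn IV: 0.19 × 0.016 = 0.00304
  Urn II: 0.31 × 0.02 = 0.0062
  Urn I: 0.36 × 0.1325 = 0.0477
Sum = 0.06954.
P(Urn III | marked) = 0.0126/0.06954 ≈ 0.181
P(Urn IV | marked) = 0.00304/0.06954 ≈ 0.044
P(Urn II | marked) = 0.0062/0.06954 ≈ 0.089
P(Urn I | marked) = 0.0477/0.06954 ≈ 0.686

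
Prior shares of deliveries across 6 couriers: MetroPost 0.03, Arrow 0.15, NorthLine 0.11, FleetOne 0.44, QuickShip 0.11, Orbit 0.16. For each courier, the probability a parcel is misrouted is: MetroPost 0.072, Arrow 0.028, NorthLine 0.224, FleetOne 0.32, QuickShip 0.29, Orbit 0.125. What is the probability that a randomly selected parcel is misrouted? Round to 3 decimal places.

0.224

Compute prior × likelihood for every hypothesis:
  MetroPost: 0.03 × 0.072 = 0.00216
  Arrow: 0.15 × 0.028 = 0.0042
  NorthLine: 0.11 × 0.224 = 0.02464
  FleetOne: 0.44 × 0.32 = 0.1408
  QuickShip: 0.11 × 0.29 = 0.0319
  Orbit: 0.16 × 0.125 = 0.02
P(misrouted) = 0.00216 + 0.0042 + 0.02464 + 0.1408 + 0.0319 + 0.02 = 0.2237 → 0.224.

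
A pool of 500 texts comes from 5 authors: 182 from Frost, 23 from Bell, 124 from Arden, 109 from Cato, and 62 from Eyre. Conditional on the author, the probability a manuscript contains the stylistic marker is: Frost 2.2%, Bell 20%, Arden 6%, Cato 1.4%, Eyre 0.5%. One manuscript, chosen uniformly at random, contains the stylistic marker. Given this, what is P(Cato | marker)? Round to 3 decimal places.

0.085

Prior × likelihood for each hypothesis:
  Frost: 0.364 × 0.022 = 0.008008
  Bell: 0.046 × 0.2 = 0.0092
  Arden: 0.248 × 0.06 = 0.01488
  Cato: 0.218 × 0.014 = 0.003052
  Eyre: 0.124 × 0.005 = 0.00062
Normalizing constant = 0.03576.
P(Cato | evidence) = 0.003052 / 0.03576 ≈ 0.085.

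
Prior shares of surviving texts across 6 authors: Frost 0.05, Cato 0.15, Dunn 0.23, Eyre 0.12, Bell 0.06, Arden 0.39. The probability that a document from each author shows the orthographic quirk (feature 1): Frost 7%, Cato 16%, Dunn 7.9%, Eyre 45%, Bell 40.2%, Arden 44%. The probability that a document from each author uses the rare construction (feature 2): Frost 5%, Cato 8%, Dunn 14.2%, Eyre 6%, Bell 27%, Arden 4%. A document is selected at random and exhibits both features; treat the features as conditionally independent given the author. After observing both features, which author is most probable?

Arden

Unnormalized posteriors (prior × likelihood):
  Frost: 0.05 × 0.07 × 0.05 = 0.000175
  Cato: 0.15 × 0.16 × 0.08 = 0.00192
  Dunn: 0.23 × 0.079 × 0.142 = 0.00258014
  Eyre: 0.12 × 0.45 × 0.06 = 0.00324
  Bell: 0.06 × 0.402 × 0.27 = 0.0065124
  Arden: 0.39 × 0.44 × 0.04 = 0.006864
Normalizing constant = 0.02129154.
Largest term belongs to Arden, so Arden is most probable.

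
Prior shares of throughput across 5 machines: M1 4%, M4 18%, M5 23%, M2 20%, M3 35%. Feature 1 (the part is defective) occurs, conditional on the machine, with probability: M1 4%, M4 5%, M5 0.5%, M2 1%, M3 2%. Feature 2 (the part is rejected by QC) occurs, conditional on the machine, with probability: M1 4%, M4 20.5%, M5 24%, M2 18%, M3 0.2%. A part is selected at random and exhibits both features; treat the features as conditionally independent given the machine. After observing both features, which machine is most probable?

M4

By Bayes' rule, posterior ∝ prior × likelihood:
  M1: 0.04 × 0.04 × 0.04 = 0.000064
  M4: 0.18 × 0.05 × 0.205 = 0.001845
  M5: 0.23 × 0.005 × 0.24 = 0.000276
  M2: 0.2 × 0.01 × 0.18 = 0.00036
  M3: 0.35 × 0.02 × 0.002 = 0.000014
Normalizing constant = 0.002559.
Largest term belongs to M4, so M4 is most probable.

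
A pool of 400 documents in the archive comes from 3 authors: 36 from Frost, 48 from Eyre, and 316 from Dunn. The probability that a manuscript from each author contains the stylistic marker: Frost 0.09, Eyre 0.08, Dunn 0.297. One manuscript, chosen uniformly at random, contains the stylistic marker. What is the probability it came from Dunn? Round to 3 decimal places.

Prior × likelihood for each hypothesis:
  Frost: 0.09 × 0.09 = 0.0081
  Eyre: 0.12 × 0.08 = 0.0096
  Dunn: 0.79 × 0.297 = 0.23463
Sum = 0.25233.
P(Dunn | evidence) = 0.23463 / 0.25233 ≈ 0.930.

0.930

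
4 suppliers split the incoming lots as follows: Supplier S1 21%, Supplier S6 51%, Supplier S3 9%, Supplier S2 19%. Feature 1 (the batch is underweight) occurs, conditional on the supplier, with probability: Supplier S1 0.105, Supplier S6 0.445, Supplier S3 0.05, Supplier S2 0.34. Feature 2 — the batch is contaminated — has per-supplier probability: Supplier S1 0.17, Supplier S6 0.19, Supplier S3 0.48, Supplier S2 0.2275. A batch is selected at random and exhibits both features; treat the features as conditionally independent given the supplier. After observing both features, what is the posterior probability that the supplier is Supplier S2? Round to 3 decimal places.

By Bayes' rule, posterior ∝ prior × likelihood:
  Supplier S1: 0.21 × 0.105 × 0.17 = 0.0037485
  Supplier S6: 0.51 × 0.445 × 0.19 = 0.0431205
  Supplier S3: 0.09 × 0.05 × 0.48 = 0.00216
  Supplier S2: 0.19 × 0.34 × 0.2275 = 0.0146965
Sum = 0.0637255.
P(Supplier S2 | evidence) = 0.0146965 / 0.0637255 ≈ 0.231.

0.231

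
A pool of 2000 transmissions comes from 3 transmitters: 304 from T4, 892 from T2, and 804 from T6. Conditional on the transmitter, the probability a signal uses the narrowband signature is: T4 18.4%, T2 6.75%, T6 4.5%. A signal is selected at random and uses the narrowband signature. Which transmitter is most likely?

T2

Prior × likelihood for each hypothesis:
  T4: 0.152 × 0.184 = 0.027968
  T2: 0.446 × 0.0675 = 0.030105
  T6: 0.402 × 0.045 = 0.01809
Normalizing constant = 0.076163.
Largest term belongs to T2, so T2 is most probable.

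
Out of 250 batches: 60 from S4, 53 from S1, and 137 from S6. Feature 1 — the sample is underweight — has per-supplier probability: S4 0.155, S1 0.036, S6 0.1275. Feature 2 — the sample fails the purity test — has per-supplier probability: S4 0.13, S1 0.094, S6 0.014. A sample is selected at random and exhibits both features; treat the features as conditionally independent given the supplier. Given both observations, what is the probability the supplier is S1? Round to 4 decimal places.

0.1098

Unnormalized posteriors (prior × likelihood):
  S4: 0.24 × 0.155 × 0.13 = 0.004836
  S1: 0.212 × 0.036 × 0.094 = 0.000717408
  S6: 0.548 × 0.1275 × 0.014 = 0.00097818
Sum = 0.006531588.
P(S1 | evidence) = 0.000717408 / 0.006531588 ≈ 0.1098.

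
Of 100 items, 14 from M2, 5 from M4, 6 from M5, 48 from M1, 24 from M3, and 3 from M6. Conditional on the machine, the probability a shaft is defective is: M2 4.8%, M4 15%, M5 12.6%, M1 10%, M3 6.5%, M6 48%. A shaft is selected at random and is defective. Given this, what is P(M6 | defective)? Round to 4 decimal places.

Compute prior × likelihood for every hypothesis:
  M2: 0.14 × 0.048 = 0.00672
  M4: 0.05 × 0.15 = 0.0075
  M5: 0.06 × 0.126 = 0.00756
  M1: 0.48 × 0.1 = 0.048
  M3: 0.24 × 0.065 = 0.0156
  M6: 0.03 × 0.48 = 0.0144
Normalizing constant = 0.09978.
P(M6 | evidence) = 0.0144 / 0.09978 ≈ 0.1443.

0.1443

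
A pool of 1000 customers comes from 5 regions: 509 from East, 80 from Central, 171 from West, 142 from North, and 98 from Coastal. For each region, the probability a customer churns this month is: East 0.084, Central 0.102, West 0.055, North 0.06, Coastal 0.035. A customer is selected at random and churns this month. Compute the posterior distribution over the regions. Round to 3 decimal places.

Prior × likelihood for each hypothesis:
  East: 0.509 × 0.084 = 0.042756
  Central: 0.08 × 0.102 = 0.00816
  West: 0.171 × 0.055 = 0.009405
  North: 0.142 × 0.06 = 0.00852
  Coastal: 0.098 × 0.035 = 0.00343
Sum = 0.072271.
P(East | churn) = 0.042756/0.072271 ≈ 0.592
P(Central | churn) = 0.00816/0.072271 ≈ 0.113
P(West | churn) = 0.009405/0.072271 ≈ 0.130
P(North | churn) = 0.00852/0.072271 ≈ 0.118
P(Coastal | churn) = 0.00343/0.072271 ≈ 0.047
(Check: 0.592+0.113+0.130+0.118+0.047 = 1.000.)

East 0.592, Central 0.113, West 0.130, North 0.118, Coastal 0.047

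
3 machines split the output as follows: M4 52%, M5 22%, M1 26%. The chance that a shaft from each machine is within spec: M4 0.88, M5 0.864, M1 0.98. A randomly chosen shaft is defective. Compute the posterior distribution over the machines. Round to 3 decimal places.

Taking complements, P(defective | each) = M4 0.12, M5 0.136, M1 0.02.
Unnormalized posteriors (prior × likelihood):
  M4: 0.52 × 0.12 = 0.0624
  M5: 0.22 × 0.136 = 0.02992
  M1: 0.26 × 0.02 = 0.0052
Sum = 0.09752.
P(M4 | defective) = 0.0624/0.09752 ≈ 0.640
P(M5 | defective) = 0.02992/0.09752 ≈ 0.307
P(M1 | defective) = 0.0052/0.09752 ≈ 0.053

M4 0.640, M5 0.307, M1 0.053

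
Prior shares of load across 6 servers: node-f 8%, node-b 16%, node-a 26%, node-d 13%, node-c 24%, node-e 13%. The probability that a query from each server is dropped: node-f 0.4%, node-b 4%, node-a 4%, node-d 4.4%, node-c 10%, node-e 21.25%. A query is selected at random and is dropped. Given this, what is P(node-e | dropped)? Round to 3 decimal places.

0.371

Compute prior × likelihood for every hypothesis:
  node-f: 0.08 × 0.004 = 0.00032
  node-b: 0.16 × 0.04 = 0.0064
  node-a: 0.26 × 0.04 = 0.0104
  node-d: 0.13 × 0.044 = 0.00572
  node-c: 0.24 × 0.1 = 0.024
  node-e: 0.13 × 0.2125 = 0.027625
Normalizing constant = 0.074465.
P(node-e | evidence) = 0.027625 / 0.074465 ≈ 0.371.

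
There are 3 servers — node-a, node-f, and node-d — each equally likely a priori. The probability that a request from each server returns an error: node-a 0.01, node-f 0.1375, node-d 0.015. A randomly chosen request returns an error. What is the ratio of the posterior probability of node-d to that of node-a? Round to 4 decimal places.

With a uniform prior (1/3 each), posterior ∝ likelihood:
  node-a: 0.01
  node-f: 0.1375
  node-d: 0.015
Sum = 0.1625.
The ratio is 0.015 / 0.01 (the normalizer cancels) = 1.5000.

1.5000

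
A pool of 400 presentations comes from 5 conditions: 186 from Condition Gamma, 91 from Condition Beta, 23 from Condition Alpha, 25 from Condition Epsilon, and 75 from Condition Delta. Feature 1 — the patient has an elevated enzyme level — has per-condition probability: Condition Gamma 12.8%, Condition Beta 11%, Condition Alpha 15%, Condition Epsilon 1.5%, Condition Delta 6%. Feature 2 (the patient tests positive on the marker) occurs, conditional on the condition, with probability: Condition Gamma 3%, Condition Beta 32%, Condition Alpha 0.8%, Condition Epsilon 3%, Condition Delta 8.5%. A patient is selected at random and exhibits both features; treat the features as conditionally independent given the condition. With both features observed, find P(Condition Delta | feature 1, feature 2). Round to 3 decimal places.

Unnormalized posteriors (prior × likelihood):
  Condition Gamma: 0.465 × 0.128 × 0.03 = 0.0017856
  Condition Beta: 0.2275 × 0.11 × 0.32 = 0.008008
  Condition Alpha: 0.0575 × 0.15 × 0.008 = 0.000069
  Condition Epsilon: 0.0625 × 0.015 × 0.03 = 0.000028125
  Condition Delta: 0.1875 × 0.06 × 0.085 = 0.00095625
Normalizing constant = 0.010846975.
P(Condition Delta | evidence) = 0.00095625 / 0.010846975 ≈ 0.088.

0.088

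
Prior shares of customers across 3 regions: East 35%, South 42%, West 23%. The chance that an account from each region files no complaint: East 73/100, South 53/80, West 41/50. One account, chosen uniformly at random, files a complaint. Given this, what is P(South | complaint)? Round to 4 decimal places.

0.5105

Taking complements, P(complaint | each) = East 0.27, South 0.3375, West 0.18.
Unnormalized posteriors (prior × likelihood):
  East: 0.35 × 0.27 = 0.0945
  South: 0.42 × 0.3375 = 0.14175
  West: 0.23 × 0.18 = 0.0414
Normalizing constant = 0.27765.
P(South | evidence) = 0.14175 / 0.27765 ≈ 0.5105.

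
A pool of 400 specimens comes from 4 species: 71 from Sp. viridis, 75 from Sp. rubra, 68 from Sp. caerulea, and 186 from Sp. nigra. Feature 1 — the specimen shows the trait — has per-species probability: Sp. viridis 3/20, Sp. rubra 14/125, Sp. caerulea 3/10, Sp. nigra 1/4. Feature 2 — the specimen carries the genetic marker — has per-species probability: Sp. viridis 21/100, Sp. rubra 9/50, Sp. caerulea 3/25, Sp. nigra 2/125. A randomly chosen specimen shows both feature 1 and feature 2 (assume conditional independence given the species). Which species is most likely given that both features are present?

Compute prior × likelihood for every hypothesis:
  Sp. viridis: 0.1775 × 0.15 × 0.21 = 0.00559125
  Sp. rubra: 0.1875 × 0.112 × 0.18 = 0.00378
  Sp. caerulea: 0.17 × 0.3 × 0.12 = 0.00612
  Sp. nigra: 0.465 × 0.25 × 0.016 = 0.00186
Total = 0.01735125.
Largest term belongs to Sp. caerulea, so Sp. caerulea is most probable.

Sp. caerulea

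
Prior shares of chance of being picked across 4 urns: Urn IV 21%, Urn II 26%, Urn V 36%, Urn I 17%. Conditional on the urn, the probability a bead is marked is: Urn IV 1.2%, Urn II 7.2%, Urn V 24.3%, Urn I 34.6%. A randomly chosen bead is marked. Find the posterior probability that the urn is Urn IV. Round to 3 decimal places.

0.015

Unnormalized posteriors (prior × likelihood):
  Urn IV: 0.21 × 0.012 = 0.00252
  Urn II: 0.26 × 0.072 = 0.01872
  Urn V: 0.36 × 0.243 = 0.08748
  Urn I: 0.17 × 0.346 = 0.05882
Normalizing constant = 0.16754.
P(Urn IV | evidence) = 0.00252 / 0.16754 ≈ 0.015.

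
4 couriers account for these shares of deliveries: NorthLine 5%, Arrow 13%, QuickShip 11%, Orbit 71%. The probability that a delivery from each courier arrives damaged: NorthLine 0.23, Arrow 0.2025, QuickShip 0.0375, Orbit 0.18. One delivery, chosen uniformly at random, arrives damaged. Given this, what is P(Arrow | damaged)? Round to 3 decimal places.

0.155

Prior × likelihood for each hypothesis:
  NorthLine: 0.05 × 0.23 = 0.0115
  Arrow: 0.13 × 0.2025 = 0.026325
  QuickShip: 0.11 × 0.0375 = 0.004125
  Orbit: 0.71 × 0.18 = 0.1278
Sum = 0.16975.
P(Arrow | evidence) = 0.026325 / 0.16975 ≈ 0.155.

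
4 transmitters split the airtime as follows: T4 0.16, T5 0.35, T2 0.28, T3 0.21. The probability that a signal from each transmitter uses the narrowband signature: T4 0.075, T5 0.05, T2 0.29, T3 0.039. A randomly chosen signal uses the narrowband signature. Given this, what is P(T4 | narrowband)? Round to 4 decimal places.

Prior × likelihood for each hypothesis:
  T4: 0.16 × 0.075 = 0.012
  T5: 0.35 × 0.05 = 0.0175
  T2: 0.28 × 0.29 = 0.0812
  T3: 0.21 × 0.039 = 0.00819
Sum = 0.11889.
P(T4 | evidence) = 0.012 / 0.11889 ≈ 0.1009.

0.1009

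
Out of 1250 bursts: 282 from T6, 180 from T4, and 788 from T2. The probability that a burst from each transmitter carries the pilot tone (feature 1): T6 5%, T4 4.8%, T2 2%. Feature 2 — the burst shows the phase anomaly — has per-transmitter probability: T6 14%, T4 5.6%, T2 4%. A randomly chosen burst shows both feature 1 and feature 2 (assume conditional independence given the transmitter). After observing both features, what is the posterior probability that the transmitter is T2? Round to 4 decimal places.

Unnormalized posteriors (prior × likelihood):
  T6: 0.2256 × 0.05 × 0.14 = 0.0015792
  T4: 0.144 × 0.048 × 0.056 = 0.000387072
  T2: 0.6304 × 0.02 × 0.04 = 0.00050432
Total = 0.002470592.
P(T2 | evidence) = 0.00050432 / 0.002470592 ≈ 0.2041.

0.2041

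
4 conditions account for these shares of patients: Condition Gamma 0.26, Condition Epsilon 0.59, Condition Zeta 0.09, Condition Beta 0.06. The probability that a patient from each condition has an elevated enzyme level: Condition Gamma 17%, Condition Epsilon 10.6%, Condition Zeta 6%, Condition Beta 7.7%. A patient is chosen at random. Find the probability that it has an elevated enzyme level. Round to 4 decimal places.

By Bayes' rule, posterior ∝ prior × likelihood:
  Condition Gamma: 0.26 × 0.17 = 0.0442
  Condition Epsilon: 0.59 × 0.106 = 0.06254
  Condition Zeta: 0.09 × 0.06 = 0.0054
  Condition Beta: 0.06 × 0.077 = 0.00462
P(elevated) = 0.0442 + 0.06254 + 0.0054 + 0.00462 = 0.11676 → 0.1168.

0.1168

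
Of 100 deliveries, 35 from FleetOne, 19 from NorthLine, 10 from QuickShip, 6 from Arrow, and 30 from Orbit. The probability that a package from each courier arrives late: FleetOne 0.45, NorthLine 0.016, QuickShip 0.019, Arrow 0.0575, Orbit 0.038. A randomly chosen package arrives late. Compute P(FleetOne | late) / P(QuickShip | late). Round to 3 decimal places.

Prior × likelihood for each hypothesis:
  FleetOne: 0.35 × 0.45 = 0.1575
  NorthLine: 0.19 × 0.016 = 0.00304
  QuickShip: 0.1 × 0.019 = 0.0019
  Arrow: 0.06 × 0.0575 = 0.00345
  Orbit: 0.3 × 0.038 = 0.0114
Sum = 0.17729.
The ratio is 0.1575 / 0.0019 (the normalizer cancels) = 82.895.

82.895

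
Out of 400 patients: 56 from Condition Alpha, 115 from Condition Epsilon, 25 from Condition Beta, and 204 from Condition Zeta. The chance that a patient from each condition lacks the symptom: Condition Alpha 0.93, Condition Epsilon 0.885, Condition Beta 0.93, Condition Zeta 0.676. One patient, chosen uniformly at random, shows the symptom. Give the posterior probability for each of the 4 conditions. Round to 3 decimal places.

Condition Alpha 0.046, Condition Epsilon 0.156, Condition Beta 0.021, Condition Zeta 0.778

Taking complements, P(symptomatic | each) = Condition Alpha 0.07, Condition Epsilon 0.115, Condition Beta 0.07, Condition Zeta 0.324.
Unnormalized posteriors (prior × likelihood):
  Condition Alpha: 0.14 × 0.07 = 0.0098
  Condition Epsilon: 0.2875 × 0.115 = 0.0330625
  Condition Beta: 0.0625 × 0.07 = 0.004375
  Condition Zeta: 0.51 × 0.324 = 0.16524
Sum = 0.2124775.
P(Condition Alpha | symptomatic) = 0.0098/0.2124775 ≈ 0.046
P(Condition Epsilon | symptomatic) = 0.0330625/0.2124775 ≈ 0.156
P(Condition Beta | symptomatic) = 0.004375/0.2124775 ≈ 0.021
P(Condition Zeta | symptomatic) = 0.16524/0.2124775 ≈ 0.778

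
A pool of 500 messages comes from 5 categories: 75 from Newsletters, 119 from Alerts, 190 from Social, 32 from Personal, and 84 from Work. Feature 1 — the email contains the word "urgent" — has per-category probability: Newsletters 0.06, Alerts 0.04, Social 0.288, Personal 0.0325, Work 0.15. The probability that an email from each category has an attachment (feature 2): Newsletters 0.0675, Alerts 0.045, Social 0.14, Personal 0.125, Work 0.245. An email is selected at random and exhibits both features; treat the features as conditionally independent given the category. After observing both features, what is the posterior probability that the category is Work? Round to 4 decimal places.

Unnormalized posteriors (prior × likelihood):
  Newsletters: 0.15 × 0.06 × 0.0675 = 0.0006075
  Alerts: 0.238 × 0.04 × 0.045 = 0.0004284
  Social: 0.38 × 0.288 × 0.14 = 0.0153216
  Personal: 0.064 × 0.0325 × 0.125 = 0.00026
  Work: 0.168 × 0.15 × 0.245 = 0.006174
Sum = 0.0227915.
P(Work | evidence) = 0.006174 / 0.0227915 ≈ 0.2709.

0.2709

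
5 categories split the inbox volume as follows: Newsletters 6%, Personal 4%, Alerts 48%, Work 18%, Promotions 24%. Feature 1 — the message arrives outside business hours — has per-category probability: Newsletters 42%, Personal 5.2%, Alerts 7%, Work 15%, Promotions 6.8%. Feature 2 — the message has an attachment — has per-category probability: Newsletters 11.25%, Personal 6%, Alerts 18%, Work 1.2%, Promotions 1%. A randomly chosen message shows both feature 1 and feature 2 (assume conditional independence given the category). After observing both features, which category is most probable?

Unnormalized posteriors (prior × likelihood):
  Newsletters: 0.06 × 0.42 × 0.1125 = 0.002835
  Personal: 0.04 × 0.052 × 0.06 = 0.0001248
  Alerts: 0.48 × 0.07 × 0.18 = 0.006048
  Work: 0.18 × 0.15 × 0.012 = 0.000324
  Promotions: 0.24 × 0.068 × 0.01 = 0.0001632
Sum = 0.009495.
Largest term belongs to Alerts, so Alerts is most probable.

Alerts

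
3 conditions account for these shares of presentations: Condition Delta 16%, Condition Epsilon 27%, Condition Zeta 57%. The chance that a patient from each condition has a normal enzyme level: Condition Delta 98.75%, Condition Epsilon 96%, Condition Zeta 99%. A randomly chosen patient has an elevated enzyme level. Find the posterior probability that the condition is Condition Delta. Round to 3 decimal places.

Taking complements, P(elevated | each) = Condition Delta 0.0125, Condition Epsilon 0.04, Condition Zeta 0.01.
Compute prior × likelihood for every hypothesis:
  Condition Delta: 0.16 × 0.0125 = 0.002
  Condition Epsilon: 0.27 × 0.04 = 0.0108
  Condition Zeta: 0.57 × 0.01 = 0.0057
Normalizing constant = 0.0185.
P(Condition Delta | evidence) = 0.002 / 0.0185 ≈ 0.108.

0.108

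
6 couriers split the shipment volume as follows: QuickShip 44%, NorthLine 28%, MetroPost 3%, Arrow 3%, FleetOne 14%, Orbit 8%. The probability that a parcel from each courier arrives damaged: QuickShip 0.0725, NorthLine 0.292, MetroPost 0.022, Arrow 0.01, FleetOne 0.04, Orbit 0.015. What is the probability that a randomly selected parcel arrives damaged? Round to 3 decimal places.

Unnormalized posteriors (prior × likelihood):
  QuickShip: 0.44 × 0.0725 = 0.0319
  NorthLine: 0.28 × 0.292 = 0.08176
  MetroPost: 0.03 × 0.022 = 0.00066
  Arrow: 0.03 × 0.01 = 0.0003
  FleetOne: 0.14 × 0.04 = 0.0056
  Orbit: 0.08 × 0.015 = 0.0012
P(damaged) = 0.0319 + 0.08176 + 0.00066 + 0.0003 + 0.0056 + 0.0012 = 0.12142 → 0.121.

0.121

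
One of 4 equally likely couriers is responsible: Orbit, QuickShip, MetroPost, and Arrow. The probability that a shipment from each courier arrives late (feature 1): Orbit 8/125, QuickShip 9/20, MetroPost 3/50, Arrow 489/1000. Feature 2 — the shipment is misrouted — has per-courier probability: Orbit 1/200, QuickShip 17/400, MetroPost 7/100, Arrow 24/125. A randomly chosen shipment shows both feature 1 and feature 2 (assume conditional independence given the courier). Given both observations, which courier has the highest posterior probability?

Arrow

Since the prior is uniform, the posterior is proportional to the likelihood:
  Orbit: 0.064 × 0.005 = 0.00032
  QuickShip: 0.45 × 0.0425 = 0.019125
  MetroPost: 0.06 × 0.07 = 0.0042
  Arrow: 0.489 × 0.192 = 0.093888
Sum = 0.117533.
Largest term belongs to Arrow, so Arrow is most probable.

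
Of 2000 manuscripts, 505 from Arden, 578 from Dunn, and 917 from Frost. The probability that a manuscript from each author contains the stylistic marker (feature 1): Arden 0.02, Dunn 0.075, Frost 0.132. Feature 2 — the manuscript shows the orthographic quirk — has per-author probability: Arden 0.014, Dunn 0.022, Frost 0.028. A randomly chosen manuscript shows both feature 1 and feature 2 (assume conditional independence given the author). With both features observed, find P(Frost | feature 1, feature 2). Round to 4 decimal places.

Compute prior × likelihood for every hypothesis:
  Arden: 0.2525 × 0.02 × 0.014 = 0.0000707
  Dunn: 0.289 × 0.075 × 0.022 = 0.00047685
  Frost: 0.4585 × 0.132 × 0.028 = 0.001694616
Sum = 0.002242166.
P(Frost | evidence) = 0.001694616 / 0.002242166 ≈ 0.7558.

0.7558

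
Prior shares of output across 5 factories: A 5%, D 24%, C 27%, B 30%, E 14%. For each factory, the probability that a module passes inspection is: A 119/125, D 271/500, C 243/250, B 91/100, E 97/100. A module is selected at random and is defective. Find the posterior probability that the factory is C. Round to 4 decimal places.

Taking complements, P(defective | each) = A 0.048, D 0.458, C 0.028, B 0.09, E 0.03.
Prior × likelihood for each hypothesis:
  A: 0.05 × 0.048 = 0.0024
  D: 0.24 × 0.458 = 0.10992
  C: 0.27 × 0.028 = 0.00756
  B: 0.3 × 0.09 = 0.027
  E: 0.14 × 0.03 = 0.0042
Normalizing constant = 0.15108.
P(C | evidence) = 0.00756 / 0.15108 ≈ 0.0500.

0.0500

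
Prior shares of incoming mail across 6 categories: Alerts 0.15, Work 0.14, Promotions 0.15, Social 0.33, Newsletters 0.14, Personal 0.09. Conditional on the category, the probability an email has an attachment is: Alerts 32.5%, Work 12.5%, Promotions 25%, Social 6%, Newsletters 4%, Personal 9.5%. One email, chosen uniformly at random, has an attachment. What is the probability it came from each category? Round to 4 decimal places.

Unnormalized posteriors (prior × likelihood):
  Alerts: 0.15 × 0.325 = 0.04875
  Work: 0.14 × 0.125 = 0.0175
  Promotions: 0.15 × 0.25 = 0.0375
  Social: 0.33 × 0.06 = 0.0198
  Newsletters: 0.14 × 0.04 = 0.0056
  Personal: 0.09 × 0.095 = 0.00855
Total = 0.1377.
P(Alerts | attachment) = 0.04875/0.1377 ≈ 0.3540
P(Work | attachment) = 0.0175/0.1377 ≈ 0.1271
P(Promotions | attachment) = 0.0375/0.1377 ≈ 0.2723
P(Social | attachment) = 0.0198/0.1377 ≈ 0.1438
P(Newsletters | attachment) = 0.0056/0.1377 ≈ 0.0407
P(Personal | attachment) = 0.00855/0.1377 ≈ 0.0621
(Check: 0.3540+0.1271+0.2723+0.1438+0.0407+0.0621 = 1.0000.)

Alerts 0.3540, Work 0.1271, Promotions 0.2723, Social 0.1438, Newsletters 0.0407, Personal 0.0621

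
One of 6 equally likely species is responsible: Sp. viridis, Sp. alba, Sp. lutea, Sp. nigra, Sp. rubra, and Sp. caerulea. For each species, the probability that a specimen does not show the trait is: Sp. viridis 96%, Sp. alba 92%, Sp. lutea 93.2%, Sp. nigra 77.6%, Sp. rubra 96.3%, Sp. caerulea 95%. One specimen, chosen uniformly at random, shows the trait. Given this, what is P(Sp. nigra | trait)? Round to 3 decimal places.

Taking complements, P(trait | each) = Sp. viridis 0.04, Sp. alba 0.08, Sp. lutea 0.068, Sp. nigra 0.224, Sp. rubra 0.037, Sp. caerulea 0.05.
Since the prior is uniform, the posterior is proportional to the likelihood:
  Sp. viridis: 0.04
  Sp. alba: 0.08
  Sp. lutea: 0.068
  Sp. nigra: 0.224
  Sp. rubra: 0.037
  Sp. caerulea: 0.05
Total = 0.499.
P(Sp. nigra | evidence) = 0.224 / 0.499 ≈ 0.449.

0.449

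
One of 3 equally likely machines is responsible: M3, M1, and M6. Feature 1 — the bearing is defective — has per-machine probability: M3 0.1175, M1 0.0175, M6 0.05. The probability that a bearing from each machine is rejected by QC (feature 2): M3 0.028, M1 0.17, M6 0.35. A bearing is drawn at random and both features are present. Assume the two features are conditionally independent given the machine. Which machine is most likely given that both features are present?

M6

With a uniform prior (1/3 each), posterior ∝ likelihood:
  M3: 0.1175 × 0.028 = 0.00329
  M1: 0.0175 × 0.17 = 0.002975
  M6: 0.05 × 0.35 = 0.0175
Normalizing constant = 0.023765.
Largest term belongs to M6, so M6 is most probable.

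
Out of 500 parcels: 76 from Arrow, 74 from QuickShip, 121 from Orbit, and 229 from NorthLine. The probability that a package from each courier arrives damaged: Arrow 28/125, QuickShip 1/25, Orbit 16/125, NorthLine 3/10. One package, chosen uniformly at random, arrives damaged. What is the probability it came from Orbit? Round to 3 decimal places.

By Bayes' rule, posterior ∝ prior × likelihood:
  Arrow: 0.152 × 0.224 = 0.034048
  QuickShip: 0.148 × 0.04 = 0.00592
  Orbit: 0.242 × 0.128 = 0.030976
  NorthLine: 0.458 × 0.3 = 0.1374
Total = 0.208344.
P(Orbit | evidence) = 0.030976 / 0.208344 ≈ 0.149.

0.149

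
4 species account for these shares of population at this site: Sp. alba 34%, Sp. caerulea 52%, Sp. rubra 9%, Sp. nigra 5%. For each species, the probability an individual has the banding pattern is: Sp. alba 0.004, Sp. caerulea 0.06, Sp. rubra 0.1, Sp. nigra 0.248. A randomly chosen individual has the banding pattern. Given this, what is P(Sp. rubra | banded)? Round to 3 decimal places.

0.167

Unnormalized posteriors (prior × likelihood):
  Sp. alba: 0.34 × 0.004 = 0.00136
  Sp. caerulea: 0.52 × 0.06 = 0.0312
  Sp. rubra: 0.09 × 0.1 = 0.009
  Sp. nigra: 0.05 × 0.248 = 0.0124
Normalizing constant = 0.05396.
P(Sp. rubra | evidence) = 0.009 / 0.05396 ≈ 0.167.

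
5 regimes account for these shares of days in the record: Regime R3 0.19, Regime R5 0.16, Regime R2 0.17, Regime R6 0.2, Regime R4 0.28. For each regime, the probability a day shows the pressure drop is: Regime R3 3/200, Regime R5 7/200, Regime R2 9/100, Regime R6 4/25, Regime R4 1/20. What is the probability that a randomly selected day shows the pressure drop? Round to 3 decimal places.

0.070

Compute prior × likelihood for every hypothesis:
  Regime R3: 0.19 × 0.015 = 0.00285
  Regime R5: 0.16 × 0.035 = 0.0056
  Regime R2: 0.17 × 0.09 = 0.0153
  Regime R6: 0.2 × 0.16 = 0.032
  Regime R4: 0.28 × 0.05 = 0.014
P(drop) = 0.00285 + 0.0056 + 0.0153 + 0.032 + 0.014 = 0.06975 → 0.070.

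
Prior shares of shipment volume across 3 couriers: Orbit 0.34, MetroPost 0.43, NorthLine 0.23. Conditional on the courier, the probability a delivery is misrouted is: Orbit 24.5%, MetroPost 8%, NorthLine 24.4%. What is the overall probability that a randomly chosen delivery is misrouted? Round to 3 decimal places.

0.174

Unnormalized posteriors (prior × likelihood):
  Orbit: 0.34 × 0.245 = 0.0833
  MetroPost: 0.43 × 0.08 = 0.0344
  NorthLine: 0.23 × 0.244 = 0.05612
P(misrouted) = 0.0833 + 0.0344 + 0.05612 = 0.17382 → 0.174.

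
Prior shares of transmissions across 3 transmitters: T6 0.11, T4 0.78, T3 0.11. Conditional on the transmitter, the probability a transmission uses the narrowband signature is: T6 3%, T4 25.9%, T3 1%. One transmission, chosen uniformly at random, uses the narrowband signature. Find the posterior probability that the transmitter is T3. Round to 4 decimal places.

0.0053

Unnormalized posteriors (prior × likelihood):
  T6: 0.11 × 0.03 = 0.0033
  T4: 0.78 × 0.259 = 0.20202
  T3: 0.11 × 0.01 = 0.0011
Sum = 0.20642.
P(T3 | evidence) = 0.0011 / 0.20642 ≈ 0.0053.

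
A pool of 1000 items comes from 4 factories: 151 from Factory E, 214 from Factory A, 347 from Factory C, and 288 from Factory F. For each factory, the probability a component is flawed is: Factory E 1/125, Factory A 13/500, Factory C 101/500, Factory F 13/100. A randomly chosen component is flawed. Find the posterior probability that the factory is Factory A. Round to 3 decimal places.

0.049

By Bayes' rule, posterior ∝ prior × likelihood:
  Factory E: 0.151 × 0.008 = 0.001208
  Factory A: 0.214 × 0.026 = 0.005564
  Factory C: 0.347 × 0.202 = 0.070094
  Factory F: 0.288 × 0.13 = 0.03744
Sum = 0.114306.
P(Factory A | evidence) = 0.005564 / 0.114306 ≈ 0.049.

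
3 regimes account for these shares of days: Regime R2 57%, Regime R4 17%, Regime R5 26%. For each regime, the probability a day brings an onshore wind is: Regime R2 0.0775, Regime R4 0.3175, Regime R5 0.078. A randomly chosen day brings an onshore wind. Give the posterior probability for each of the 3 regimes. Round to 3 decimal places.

Regime R2 0.373, Regime R4 0.456, Regime R5 0.171

Prior × likelihood for each hypothesis:
  Regime R2: 0.57 × 0.0775 = 0.044175
  Regime R4: 0.17 × 0.3175 = 0.053975
  Regime R5: 0.26 × 0.078 = 0.02028
Normalizing constant = 0.11843.
P(Regime R2 | onshore) = 0.044175/0.11843 ≈ 0.373
P(Regime R4 | onshore) = 0.053975/0.11843 ≈ 0.456
P(Regime R5 | onshore) = 0.02028/0.11843 ≈ 0.171
(Check: 0.373+0.456+0.171 = 1.000.)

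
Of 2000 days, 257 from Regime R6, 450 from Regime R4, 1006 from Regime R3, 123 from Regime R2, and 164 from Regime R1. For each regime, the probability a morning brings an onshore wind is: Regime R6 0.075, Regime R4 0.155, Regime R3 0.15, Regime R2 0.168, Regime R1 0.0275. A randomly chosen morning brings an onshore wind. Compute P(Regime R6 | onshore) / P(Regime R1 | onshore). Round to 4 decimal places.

4.2738

Unnormalized posteriors (prior × likelihood):
  Regime R6: 0.1285 × 0.075 = 0.0096375
  Regime R4: 0.225 × 0.155 = 0.034875
  Regime R3: 0.503 × 0.15 = 0.07545
  Regime R2: 0.0615 × 0.168 = 0.010332
  Regime R1: 0.082 × 0.0275 = 0.002255
Total = 0.1325495.
The ratio is 0.0096375 / 0.002255 (the normalizer cancels) = 4.2738.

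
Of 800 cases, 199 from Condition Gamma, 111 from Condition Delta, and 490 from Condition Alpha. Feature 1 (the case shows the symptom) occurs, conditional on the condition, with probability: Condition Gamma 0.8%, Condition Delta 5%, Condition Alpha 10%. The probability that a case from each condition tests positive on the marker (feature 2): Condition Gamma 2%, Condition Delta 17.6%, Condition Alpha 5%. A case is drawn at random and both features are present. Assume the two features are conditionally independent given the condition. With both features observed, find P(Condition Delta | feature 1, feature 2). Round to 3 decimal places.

Prior × likelihood for each hypothesis:
  Condition Gamma: 0.24875 × 0.008 × 0.02 = 0.0000398
  Condition Delta: 0.13875 × 0.05 × 0.176 = 0.001221
  Condition Alpha: 0.6125 × 0.1 × 0.05 = 0.0030625
Total = 0.0043233.
P(Condition Delta | evidence) = 0.001221 / 0.0043233 ≈ 0.282.

0.282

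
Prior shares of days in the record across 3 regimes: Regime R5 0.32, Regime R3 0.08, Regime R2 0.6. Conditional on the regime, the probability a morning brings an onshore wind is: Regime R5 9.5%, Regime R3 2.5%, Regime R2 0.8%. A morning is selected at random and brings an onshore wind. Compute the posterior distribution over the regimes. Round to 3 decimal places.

Regime R5 0.817, Regime R3 0.054, Regime R2 0.129

Unnormalized posteriors (prior × likelihood):
  Regime R5: 0.32 × 0.095 = 0.0304
  Regime R3: 0.08 × 0.025 = 0.002
  Regime R2: 0.6 × 0.008 = 0.0048
Sum = 0.0372.
P(Regime R5 | onshore) = 0.0304/0.0372 ≈ 0.817
P(Regime R3 | onshore) = 0.002/0.0372 ≈ 0.054
P(Regime R2 | onshore) = 0.0048/0.0372 ≈ 0.129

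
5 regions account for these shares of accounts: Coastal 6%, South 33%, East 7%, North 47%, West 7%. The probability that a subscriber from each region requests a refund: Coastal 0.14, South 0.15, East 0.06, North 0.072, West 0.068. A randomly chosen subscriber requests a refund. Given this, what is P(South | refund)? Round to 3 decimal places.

Prior × likelihood for each hypothesis:
  Coastal: 0.06 × 0.14 = 0.0084
  South: 0.33 × 0.15 = 0.0495
  East: 0.07 × 0.06 = 0.0042
  North: 0.47 × 0.072 = 0.03384
  West: 0.07 × 0.068 = 0.00476
Normalizing constant = 0.1007.
P(South | evidence) = 0.0495 / 0.1007 ≈ 0.492.

0.492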